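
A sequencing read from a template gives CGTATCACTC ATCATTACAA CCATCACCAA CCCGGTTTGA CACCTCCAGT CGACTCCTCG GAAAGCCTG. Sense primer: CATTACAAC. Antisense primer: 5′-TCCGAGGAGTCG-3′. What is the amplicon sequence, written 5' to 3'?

5'-CATTACAACCATCACCAACCCGGTTTGACACCTCCAGTCGACTCCTCGGA-3'

Scanning the template, CATTACAAC occurs at positions 13–21; this primer anneals to the bottom strand there with its 3' end pointing downstream.
Reverse complement of the reverse primer: CGACTCCTCGGA. This occurs on the top strand at positions 51–62.
The product is the template from position 13 through 62 (50 bp).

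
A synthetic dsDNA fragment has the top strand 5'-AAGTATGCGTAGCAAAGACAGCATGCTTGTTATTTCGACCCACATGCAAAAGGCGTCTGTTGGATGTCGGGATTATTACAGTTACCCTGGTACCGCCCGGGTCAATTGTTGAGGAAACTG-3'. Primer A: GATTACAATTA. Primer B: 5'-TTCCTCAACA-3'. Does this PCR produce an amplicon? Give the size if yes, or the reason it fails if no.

Primer A (GATTACAATTA) does not match the top strand, and its reverse complement TAATTGTAATC does not match either.
With no annealing site for primer A, no amplification occurs.

No product — primer A has no binding site in the template.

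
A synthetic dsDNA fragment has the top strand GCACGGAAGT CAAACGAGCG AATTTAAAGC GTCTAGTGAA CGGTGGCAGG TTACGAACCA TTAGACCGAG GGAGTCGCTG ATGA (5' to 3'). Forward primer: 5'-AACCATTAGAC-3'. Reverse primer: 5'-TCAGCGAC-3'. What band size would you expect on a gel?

26 bp

Scanning the template, AACCATTAGAC occurs at positions 56–66; this primer anneals to the bottom strand there with its 3' end pointing downstream.
The reverse primer's reverse complement is GTCGCTGA, which matches the template at positions 74–81.
The product runs from position 56 to position 81, so its length is 81 − 56 + 1 = 26 bp.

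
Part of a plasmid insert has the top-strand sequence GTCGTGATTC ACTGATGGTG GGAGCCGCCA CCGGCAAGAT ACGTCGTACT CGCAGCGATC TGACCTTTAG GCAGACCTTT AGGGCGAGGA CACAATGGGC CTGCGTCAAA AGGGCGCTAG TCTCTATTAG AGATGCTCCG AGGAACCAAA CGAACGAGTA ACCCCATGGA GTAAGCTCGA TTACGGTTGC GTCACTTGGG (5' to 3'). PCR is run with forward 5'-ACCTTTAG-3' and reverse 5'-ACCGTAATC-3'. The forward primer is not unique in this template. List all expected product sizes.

125 bp, 113 bp

The forward primer ACCTTTAG matches the top strand at positions 63–70, 75–82.
The reverse primer's reverse complement is GATTACGGT, matching at positions 179–187.
Each forward site pairs with the reverse site to give a product ending at position 187: sizes 125, 113 bp.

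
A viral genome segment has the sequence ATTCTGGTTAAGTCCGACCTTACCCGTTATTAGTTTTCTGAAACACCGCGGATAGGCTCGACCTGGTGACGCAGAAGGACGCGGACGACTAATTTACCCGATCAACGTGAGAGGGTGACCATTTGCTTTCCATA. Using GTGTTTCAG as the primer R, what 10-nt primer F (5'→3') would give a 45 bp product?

The reverse primer's reverse complement CTGAAACAC matches the template at positions 38–46, so the product ends at position 46.
A 45 bp product then starts at position 46 − 45 + 1 = 2.
The forward primer is identical to the top strand there: TTCTGGTTAA.

5'-TTCTGGTTAA-3'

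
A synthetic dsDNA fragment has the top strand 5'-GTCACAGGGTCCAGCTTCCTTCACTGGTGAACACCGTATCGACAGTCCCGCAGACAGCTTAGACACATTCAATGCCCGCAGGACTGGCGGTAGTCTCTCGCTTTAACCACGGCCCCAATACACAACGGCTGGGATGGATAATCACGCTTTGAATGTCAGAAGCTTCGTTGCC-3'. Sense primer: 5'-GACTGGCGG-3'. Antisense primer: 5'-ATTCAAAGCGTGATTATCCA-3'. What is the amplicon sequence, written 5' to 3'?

5'-GACTGGCGGTAGTCTCTCGCTTTAACCACGGCCCCAATACACAACGGCTGGGATGGATAATCACGCTTTGAAT-3'

Scanning the template, GACTGGCGG occurs at positions 82–90; this primer anneals to the bottom strand there with its 3' end pointing downstream.
Taking the reverse complement of ATTCAAAGCGTGATTATCCA gives TGGATAATCACGCTTTGAAT, found at positions 135–154 on the template; the primer anneals here to the top strand with its 3' end pointing upstream.
The product is the template from position 82 through 154 (73 bp).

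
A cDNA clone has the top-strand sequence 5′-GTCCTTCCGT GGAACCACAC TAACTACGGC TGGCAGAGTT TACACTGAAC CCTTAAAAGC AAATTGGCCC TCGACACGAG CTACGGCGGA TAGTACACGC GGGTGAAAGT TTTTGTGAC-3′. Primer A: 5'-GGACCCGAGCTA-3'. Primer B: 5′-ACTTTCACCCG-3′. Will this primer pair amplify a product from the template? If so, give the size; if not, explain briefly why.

No product — primer A has no binding site in the template.

Primer A (GGACCCGAGCTA) does not match the top strand, and its reverse complement TAGCTCGGGTCC does not match either.
With no annealing site for primer A, no amplification occurs.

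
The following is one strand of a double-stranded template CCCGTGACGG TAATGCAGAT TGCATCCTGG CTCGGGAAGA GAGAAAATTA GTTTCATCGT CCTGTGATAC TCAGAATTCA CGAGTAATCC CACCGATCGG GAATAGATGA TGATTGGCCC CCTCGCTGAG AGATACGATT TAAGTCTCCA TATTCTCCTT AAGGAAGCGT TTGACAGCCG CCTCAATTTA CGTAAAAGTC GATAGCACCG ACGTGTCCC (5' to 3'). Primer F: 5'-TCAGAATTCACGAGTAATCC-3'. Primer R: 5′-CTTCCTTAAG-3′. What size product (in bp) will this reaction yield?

Scanning the template, TCAGAATTCACGAGTAATCC occurs at positions 71–90; this primer anneals to the bottom strand there with its 3' end pointing downstream.
Reverse complement of the reverse primer: CTTAAGGAAG. This occurs on the top strand at positions 158–167.
Product length = (reverse-primer end) − (forward-primer start) + 1 = 167 − 71 + 1 = 97 bp.

97 bp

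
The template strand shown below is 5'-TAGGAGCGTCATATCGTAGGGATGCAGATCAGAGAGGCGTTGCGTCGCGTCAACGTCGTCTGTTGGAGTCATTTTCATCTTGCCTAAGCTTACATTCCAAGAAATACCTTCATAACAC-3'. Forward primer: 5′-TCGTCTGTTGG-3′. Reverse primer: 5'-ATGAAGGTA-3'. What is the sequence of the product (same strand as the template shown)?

The forward primer matches the template at positions 56–66.
Reverse complement of the reverse primer: TACCTTCAT. This occurs on the top strand at positions 105–113.
The product is the template from position 56 through 113 (58 bp).

5'-TCGTCTGTTGGAGTCATTTTCATCTTGCCTAAGCTTACATTCCAAGAAATACCTTCAT-3'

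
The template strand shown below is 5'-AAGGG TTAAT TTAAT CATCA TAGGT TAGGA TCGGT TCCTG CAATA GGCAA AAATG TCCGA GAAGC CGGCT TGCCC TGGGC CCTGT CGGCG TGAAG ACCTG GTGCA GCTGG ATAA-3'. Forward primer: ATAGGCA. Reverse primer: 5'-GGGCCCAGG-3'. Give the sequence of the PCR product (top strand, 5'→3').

Scanning the template, ATAGGCA occurs at positions 43–49; this primer anneals to the bottom strand there with its 3' end pointing downstream.
Taking the reverse complement of GGGCCCAGG gives CCTGGGCCC, found at positions 74–82 on the template; the primer anneals here to the top strand with its 3' end pointing upstream.
The product is the template from position 43 through 82 (40 bp).

5'-ATAGGCAAAAATGTCCGAGAAGCCGGCTTGCCCTGGGCCC-3'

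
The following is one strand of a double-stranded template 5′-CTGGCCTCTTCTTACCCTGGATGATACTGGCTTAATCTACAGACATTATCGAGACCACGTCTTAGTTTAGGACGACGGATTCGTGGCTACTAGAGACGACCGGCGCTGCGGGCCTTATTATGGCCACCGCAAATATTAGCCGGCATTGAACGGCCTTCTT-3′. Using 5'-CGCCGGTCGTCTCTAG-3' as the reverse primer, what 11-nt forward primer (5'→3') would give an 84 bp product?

The reverse primer's reverse complement CTAGAGACGACCGGCG matches the template at positions 90–105, so the product ends at position 105.
An 84 bp product then starts at position 105 − 84 + 1 = 22.
The forward primer is identical to the top strand there: TGATACTGGCT.

5'-TGATACTGGCT-3'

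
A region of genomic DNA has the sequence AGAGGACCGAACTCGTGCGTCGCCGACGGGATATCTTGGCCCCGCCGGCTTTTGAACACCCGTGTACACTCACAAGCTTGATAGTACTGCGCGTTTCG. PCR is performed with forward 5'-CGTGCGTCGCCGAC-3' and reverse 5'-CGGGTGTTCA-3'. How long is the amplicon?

The forward primer matches the template at positions 14–27.
The reverse primer's reverse complement is TGAACACCCG, which matches the template at positions 53–62.
The product runs from position 14 to position 62, so its length is 62 − 14 + 1 = 49 bp.

49 bp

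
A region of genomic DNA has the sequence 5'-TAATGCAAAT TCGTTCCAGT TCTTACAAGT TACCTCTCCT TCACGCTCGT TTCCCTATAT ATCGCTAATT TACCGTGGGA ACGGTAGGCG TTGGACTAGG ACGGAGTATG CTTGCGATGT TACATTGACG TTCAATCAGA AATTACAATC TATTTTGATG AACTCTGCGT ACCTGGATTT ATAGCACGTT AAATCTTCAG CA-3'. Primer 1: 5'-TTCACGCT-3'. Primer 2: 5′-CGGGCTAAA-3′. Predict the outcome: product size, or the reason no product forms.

Primer 2 (CGGGCTAAA) does not match the top strand, and its reverse complement TTTAGCCCG does not match either.
With no annealing site for primer 2, no amplification occurs.

No product — primer 2 has no binding site in the template.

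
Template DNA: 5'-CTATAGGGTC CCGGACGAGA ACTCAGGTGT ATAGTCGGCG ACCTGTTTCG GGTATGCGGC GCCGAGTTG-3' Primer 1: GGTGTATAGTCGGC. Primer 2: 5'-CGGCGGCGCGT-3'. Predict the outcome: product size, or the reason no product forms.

Primer 2 (CGGCGGCGCGT) does not match the top strand, and its reverse complement ACGCGCCGCCG does not match either.
With no annealing site for primer 2, no amplification occurs.

No product — primer 2 has no binding site in the template.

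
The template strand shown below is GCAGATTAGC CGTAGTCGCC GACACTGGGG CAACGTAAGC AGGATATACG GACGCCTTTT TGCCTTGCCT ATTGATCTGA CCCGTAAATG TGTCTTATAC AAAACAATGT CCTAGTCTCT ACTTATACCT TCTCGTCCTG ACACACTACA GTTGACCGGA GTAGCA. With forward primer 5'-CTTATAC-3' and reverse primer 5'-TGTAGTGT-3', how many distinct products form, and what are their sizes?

The forward primer CTTATAC matches the top strand at positions 94–100, 122–128.
The reverse primer's reverse complement is ACACTACA, matching at positions 143–150.
Each forward site pairs with the reverse site to give a product ending at position 150: sizes 57, 29 bp.

Two products: 57 bp, 29 bp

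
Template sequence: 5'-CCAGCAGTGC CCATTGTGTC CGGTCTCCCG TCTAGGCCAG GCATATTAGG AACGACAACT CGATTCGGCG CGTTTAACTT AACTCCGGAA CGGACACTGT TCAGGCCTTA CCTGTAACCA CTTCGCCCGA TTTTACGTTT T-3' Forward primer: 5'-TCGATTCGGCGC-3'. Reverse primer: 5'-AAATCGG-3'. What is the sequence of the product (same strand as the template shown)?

5'-TCGATTCGGCGCGTTTAACTTAACTCCGGAACGGACACTGTTCAGGCCTTACCTGTAACCACTTCGCCCGATTT-3'

Forward primer TCGATTCGGCGC is found on the top strand at positions 60–71.
Reverse complement of the reverse primer: CCGATTT. This occurs on the top strand at positions 127–133.
The product is the template from position 60 through 133 (74 bp).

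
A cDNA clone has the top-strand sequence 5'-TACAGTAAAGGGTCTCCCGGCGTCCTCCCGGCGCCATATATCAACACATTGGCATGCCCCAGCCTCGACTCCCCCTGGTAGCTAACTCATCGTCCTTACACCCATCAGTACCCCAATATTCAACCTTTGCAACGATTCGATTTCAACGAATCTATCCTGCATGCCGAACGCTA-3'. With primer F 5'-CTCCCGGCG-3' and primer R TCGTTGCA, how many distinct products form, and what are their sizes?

The forward primer CTCCCGGCG matches the top strand at positions 14–22, 25–33.
The reverse primer's reverse complement is TGCAACGA, matching at positions 128–135.
Each forward site pairs with the reverse site to give a product ending at position 135: sizes 122, 111 bp.

Two products: 122 bp, 111 bp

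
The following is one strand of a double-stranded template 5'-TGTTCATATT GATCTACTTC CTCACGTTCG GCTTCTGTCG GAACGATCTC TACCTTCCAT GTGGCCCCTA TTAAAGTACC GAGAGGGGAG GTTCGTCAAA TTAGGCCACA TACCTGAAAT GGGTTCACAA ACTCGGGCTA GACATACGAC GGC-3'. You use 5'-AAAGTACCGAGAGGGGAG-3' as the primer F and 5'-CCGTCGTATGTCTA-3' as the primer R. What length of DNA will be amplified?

Scanning the template, AAAGTACCGAGAGGGGAG occurs at positions 73–90; this primer anneals to the bottom strand there with its 3' end pointing downstream.
The reverse primer's reverse complement is TAGACATACGACGG, which matches the template at positions 139–152.
Product length = (reverse-primer end) − (forward-primer start) + 1 = 152 − 73 + 1 = 80 bp.

80 bp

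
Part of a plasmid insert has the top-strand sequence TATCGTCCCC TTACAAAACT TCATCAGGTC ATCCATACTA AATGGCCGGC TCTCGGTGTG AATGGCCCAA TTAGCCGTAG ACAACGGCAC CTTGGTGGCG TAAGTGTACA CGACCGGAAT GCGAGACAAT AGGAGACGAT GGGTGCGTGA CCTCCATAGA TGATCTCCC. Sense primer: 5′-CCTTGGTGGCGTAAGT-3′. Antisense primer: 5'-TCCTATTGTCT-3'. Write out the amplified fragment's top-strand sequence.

5'-CCTTGGTGGCGTAAGTGTACACGACCGGAATGCGAGACAATAGGA-3'

Forward primer CCTTGGTGGCGTAAGT is found on the top strand at positions 90–105.
Reverse complement of the reverse primer: AGACAATAGGA. This occurs on the top strand at positions 124–134.
The product is the template from position 90 through 134 (45 bp).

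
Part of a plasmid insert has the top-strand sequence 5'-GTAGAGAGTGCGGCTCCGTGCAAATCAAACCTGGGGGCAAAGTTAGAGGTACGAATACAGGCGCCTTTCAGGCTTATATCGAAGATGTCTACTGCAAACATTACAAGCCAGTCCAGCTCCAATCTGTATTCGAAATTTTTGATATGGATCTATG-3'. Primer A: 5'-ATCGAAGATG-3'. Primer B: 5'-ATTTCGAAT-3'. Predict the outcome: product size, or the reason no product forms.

Yes — a 59 bp product.

Primer A (ATCGAAGATG) matches the top strand at positions 78–87; it acts as a forward primer.
Primer B's reverse complement is ATTCGAAAT, matching the top strand at positions 128–136; it acts as a reverse primer.
The 3' ends face each other across positions 78–136, giving a 59 bp product.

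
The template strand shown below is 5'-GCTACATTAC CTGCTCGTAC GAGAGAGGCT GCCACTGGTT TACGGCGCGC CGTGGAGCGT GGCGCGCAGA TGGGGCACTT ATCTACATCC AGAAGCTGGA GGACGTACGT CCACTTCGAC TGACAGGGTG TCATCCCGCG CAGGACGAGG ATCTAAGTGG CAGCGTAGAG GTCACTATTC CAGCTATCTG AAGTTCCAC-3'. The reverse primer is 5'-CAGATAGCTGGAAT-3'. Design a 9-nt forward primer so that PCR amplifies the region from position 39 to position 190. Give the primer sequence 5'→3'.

The reverse primer's reverse complement ATTCCAGCTATCTG matches the template at positions 177–190; the product starts at position 39.
The forward primer is identical to the top strand over positions 39–47: TTTACGGCG.

5'-TTTACGGCG-3'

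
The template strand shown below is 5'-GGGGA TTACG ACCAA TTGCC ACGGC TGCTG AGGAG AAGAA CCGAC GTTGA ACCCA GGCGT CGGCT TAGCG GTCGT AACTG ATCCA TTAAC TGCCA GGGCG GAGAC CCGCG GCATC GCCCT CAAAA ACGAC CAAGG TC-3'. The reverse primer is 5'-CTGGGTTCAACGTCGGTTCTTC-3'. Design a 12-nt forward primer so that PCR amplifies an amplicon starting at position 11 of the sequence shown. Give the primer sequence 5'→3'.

5'-ACCAATTGCCAC-3'

The reverse primer's reverse complement GAAGAACCGACGTTGAACCCAG matches the template at positions 35–56; the product starts at position 11.
The forward primer is identical to the top strand over positions 11–22: ACCAATTGCCAC.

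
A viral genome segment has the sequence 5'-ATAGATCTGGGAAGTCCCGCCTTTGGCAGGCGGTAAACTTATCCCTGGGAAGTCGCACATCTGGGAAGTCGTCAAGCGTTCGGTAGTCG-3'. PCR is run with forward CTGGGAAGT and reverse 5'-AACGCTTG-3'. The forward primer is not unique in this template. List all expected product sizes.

74 bp, 36 bp, 20 bp

The forward primer CTGGGAAGT matches the top strand at positions 7–15, 45–53, 61–69.
The reverse primer's reverse complement is CAAGCGTT, matching at positions 73–80.
Each forward site pairs with the reverse site to give a product ending at position 80: sizes 74, 36, 20 bp.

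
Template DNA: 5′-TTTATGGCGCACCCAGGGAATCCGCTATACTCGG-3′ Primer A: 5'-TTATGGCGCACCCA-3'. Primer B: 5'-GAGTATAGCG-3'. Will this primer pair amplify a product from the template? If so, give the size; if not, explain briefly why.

Yes — a 31 bp product.

Primer A (TTATGGCGCACCCA) matches the top strand at positions 2–15; it acts as a forward primer.
Primer B's reverse complement is CGCTATACTC, matching the top strand at positions 23–32; it acts as a reverse primer.
The 3' ends face each other across positions 2–32, giving a 31 bp product.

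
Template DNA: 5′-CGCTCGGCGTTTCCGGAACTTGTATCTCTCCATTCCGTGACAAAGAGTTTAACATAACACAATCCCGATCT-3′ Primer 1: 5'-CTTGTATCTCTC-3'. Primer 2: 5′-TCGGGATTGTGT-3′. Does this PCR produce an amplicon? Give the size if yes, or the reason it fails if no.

Primer 1 (CTTGTATCTCTC) matches the top strand at positions 19–30; it acts as a forward primer.
Primer 2's reverse complement is ACACAATCCCGA, matching the top strand at positions 57–68; it acts as a reverse primer.
The 3' ends face each other across positions 19–68, giving a 50 bp product.

Yes — a 50 bp product.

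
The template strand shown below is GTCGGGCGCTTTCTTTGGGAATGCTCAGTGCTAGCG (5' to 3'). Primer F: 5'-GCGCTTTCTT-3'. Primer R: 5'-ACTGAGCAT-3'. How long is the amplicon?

24 bp

The forward primer matches the template at positions 6–15.
Taking the reverse complement of ACTGAGCAT gives ATGCTCAGT, found at positions 21–29 on the template; the primer anneals here to the top strand with its 3' end pointing upstream.
Product length = (reverse-primer end) − (forward-primer start) + 1 = 29 − 6 + 1 = 24 bp.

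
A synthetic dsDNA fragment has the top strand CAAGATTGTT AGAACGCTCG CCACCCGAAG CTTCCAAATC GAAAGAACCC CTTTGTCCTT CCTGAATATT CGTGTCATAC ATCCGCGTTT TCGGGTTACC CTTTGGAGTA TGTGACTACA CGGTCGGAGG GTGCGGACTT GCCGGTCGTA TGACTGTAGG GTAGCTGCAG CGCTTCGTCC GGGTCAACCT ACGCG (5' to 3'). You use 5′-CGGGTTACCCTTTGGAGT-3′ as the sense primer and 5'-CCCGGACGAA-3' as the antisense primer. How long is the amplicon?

92 bp

The forward primer matches the template at positions 92–109.
Taking the reverse complement of CCCGGACGAA gives TTCGTCCGGG, found at positions 174–183 on the template; the primer anneals here to the top strand with its 3' end pointing upstream.
Amplicon spans positions 92–183: 92 bp.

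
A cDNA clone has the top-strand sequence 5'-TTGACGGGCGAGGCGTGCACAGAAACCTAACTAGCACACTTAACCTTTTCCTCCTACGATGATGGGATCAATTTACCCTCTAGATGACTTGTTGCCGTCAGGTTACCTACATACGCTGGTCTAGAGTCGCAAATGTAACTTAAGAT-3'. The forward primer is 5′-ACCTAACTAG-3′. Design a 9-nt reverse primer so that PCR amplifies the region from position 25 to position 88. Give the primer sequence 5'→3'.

5'-GTCATCTAG-3'

The product's 3' end on the top strand is position 88.
The reverse primer anneals to the top strand over positions 80–88, i.e. to CTAGATGAC.
Its sequence written 5'→3' is the reverse complement: GTCATCTAG.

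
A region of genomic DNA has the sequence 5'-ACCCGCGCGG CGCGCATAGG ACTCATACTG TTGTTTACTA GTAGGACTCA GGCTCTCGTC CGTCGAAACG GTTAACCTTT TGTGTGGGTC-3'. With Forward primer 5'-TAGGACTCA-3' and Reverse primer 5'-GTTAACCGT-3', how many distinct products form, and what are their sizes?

Two products: 60 bp, 35 bp

The forward primer TAGGACTCA matches the top strand at positions 17–25, 42–50.
The reverse primer's reverse complement is ACGGTTAAC, matching at positions 68–76.
Each forward site pairs with the reverse site to give a product ending at position 76: sizes 60, 35 bp.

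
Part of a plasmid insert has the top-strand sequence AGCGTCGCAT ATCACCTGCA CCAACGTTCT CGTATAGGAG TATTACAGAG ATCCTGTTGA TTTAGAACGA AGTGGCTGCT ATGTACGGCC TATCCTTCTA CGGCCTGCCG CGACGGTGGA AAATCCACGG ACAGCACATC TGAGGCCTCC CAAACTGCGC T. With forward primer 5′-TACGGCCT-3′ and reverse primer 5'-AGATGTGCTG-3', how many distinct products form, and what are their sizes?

Two products: 58 bp, 43 bp

The forward primer TACGGCCT matches the top strand at positions 84–91, 99–106.
The reverse primer's reverse complement is CAGCACATCT, matching at positions 132–141.
Each forward site pairs with the reverse site to give a product ending at position 141: sizes 58, 43 bp.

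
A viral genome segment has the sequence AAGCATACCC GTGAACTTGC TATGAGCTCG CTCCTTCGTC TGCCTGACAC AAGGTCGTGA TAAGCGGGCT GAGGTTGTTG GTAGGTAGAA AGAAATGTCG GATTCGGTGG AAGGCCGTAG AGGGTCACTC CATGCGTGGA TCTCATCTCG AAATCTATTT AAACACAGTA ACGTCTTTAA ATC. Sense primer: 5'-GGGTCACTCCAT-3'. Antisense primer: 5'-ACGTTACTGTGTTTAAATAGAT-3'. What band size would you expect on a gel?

Scanning the template, GGGTCACTCCAT occurs at positions 122–133; this primer anneals to the bottom strand there with its 3' end pointing downstream.
The reverse primer's reverse complement is ATCTATTTAAACACAGTAACGT, which matches the template at positions 153–174.
Product length = (reverse-primer end) − (forward-primer start) + 1 = 174 − 122 + 1 = 53 bp.

53 bp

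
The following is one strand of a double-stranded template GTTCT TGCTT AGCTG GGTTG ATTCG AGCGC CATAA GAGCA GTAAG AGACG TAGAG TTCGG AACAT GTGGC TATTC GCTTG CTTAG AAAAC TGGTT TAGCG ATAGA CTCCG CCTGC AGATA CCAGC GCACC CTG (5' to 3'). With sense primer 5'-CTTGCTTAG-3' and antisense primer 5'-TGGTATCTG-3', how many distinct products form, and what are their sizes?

Two products: 120 bp, 47 bp

The forward primer CTTGCTTAG matches the top strand at positions 4–12, 77–85.
The reverse primer's reverse complement is CAGATACCA, matching at positions 115–123.
Each forward site pairs with the reverse site to give a product ending at position 123: sizes 120, 47 bp.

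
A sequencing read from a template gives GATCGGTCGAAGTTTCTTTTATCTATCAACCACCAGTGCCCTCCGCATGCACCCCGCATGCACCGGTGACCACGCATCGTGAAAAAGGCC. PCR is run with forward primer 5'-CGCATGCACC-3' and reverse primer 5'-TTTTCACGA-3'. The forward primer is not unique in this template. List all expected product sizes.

The forward primer CGCATGCACC matches the top strand at positions 44–53, 55–64.
The reverse primer's reverse complement is TCGTGAAAA, matching at positions 77–85.
Each forward site pairs with the reverse site to give a product ending at position 85: sizes 42, 31 bp.

42 bp, 31 bp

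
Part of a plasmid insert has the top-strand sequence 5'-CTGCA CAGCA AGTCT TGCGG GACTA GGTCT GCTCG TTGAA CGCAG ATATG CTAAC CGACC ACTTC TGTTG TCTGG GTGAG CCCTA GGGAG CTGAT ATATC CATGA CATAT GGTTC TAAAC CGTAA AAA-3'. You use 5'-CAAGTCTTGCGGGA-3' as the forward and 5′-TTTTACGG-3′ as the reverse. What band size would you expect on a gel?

Forward primer CAAGTCTTGCGGGA is found on the top strand at positions 9–22.
Reverse complement of the reverse primer: CCGTAAAA. This occurs on the top strand at positions 120–127.
Amplicon spans positions 9–127: 119 bp.

119 bp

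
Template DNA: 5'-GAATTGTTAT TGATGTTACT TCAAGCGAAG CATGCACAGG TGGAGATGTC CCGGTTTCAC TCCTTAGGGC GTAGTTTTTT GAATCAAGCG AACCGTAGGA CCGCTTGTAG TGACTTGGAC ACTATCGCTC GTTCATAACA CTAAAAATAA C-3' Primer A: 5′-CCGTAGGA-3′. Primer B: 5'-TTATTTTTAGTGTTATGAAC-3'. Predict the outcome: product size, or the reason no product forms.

Yes — a 58 bp product.

Primer A (CCGTAGGA) matches the top strand at positions 93–100; it acts as a forward primer.
Primer B's reverse complement is GTTCATAACACTAAAAATAA, matching the top strand at positions 131–150; it acts as a reverse primer.
The 3' ends face each other across positions 93–150, giving a 58 bp product.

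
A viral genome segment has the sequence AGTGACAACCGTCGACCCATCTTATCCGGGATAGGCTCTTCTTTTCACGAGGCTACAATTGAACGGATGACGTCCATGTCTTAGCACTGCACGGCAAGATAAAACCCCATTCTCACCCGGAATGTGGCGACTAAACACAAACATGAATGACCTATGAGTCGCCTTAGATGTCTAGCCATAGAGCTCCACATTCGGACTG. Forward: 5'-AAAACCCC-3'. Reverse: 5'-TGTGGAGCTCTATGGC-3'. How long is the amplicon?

90 bp

The forward primer matches the template at positions 101–108.
The reverse primer's reverse complement is GCCATAGAGCTCCACA, which matches the template at positions 175–190.
Product length = (reverse-primer end) − (forward-primer start) + 1 = 190 − 101 + 1 = 90 bp.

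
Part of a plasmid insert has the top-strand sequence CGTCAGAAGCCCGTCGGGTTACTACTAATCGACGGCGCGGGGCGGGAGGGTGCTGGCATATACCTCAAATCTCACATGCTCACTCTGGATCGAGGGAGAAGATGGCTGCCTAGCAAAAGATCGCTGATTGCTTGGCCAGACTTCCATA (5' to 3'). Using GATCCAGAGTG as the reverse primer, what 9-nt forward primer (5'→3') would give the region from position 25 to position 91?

5'-CTAATCGAC-3'

The reverse primer's reverse complement CACTCTGGATC matches the template at positions 81–91; the product starts at position 25.
The forward primer is identical to the top strand over positions 25–33: CTAATCGAC.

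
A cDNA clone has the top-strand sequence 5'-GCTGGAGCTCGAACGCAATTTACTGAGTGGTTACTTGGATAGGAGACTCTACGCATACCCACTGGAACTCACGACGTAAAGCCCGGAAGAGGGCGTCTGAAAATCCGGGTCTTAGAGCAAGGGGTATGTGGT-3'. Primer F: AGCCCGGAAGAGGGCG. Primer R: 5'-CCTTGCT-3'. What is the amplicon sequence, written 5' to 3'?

5'-AGCCCGGAAGAGGGCGTCTGAAAATCCGGGTCTTAGAGCAAGG-3'

The forward primer matches the template at positions 80–95.
The reverse primer's reverse complement is AGCAAGG, which matches the template at positions 116–122.
The product is the template from position 80 through 122 (43 bp).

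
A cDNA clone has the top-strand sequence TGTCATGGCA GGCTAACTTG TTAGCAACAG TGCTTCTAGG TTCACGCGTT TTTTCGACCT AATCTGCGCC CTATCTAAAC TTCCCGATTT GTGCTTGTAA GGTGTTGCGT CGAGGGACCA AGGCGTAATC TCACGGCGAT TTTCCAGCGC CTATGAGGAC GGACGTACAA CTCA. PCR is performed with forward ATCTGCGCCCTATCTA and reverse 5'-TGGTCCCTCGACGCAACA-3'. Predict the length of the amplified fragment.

59 bp

Forward primer ATCTGCGCCCTATCTA is found on the top strand at positions 62–77.
Reverse complement of the reverse primer: TGTTGCGTCGAGGGACCA. This occurs on the top strand at positions 103–120.
Amplicon spans positions 62–120: 59 bp.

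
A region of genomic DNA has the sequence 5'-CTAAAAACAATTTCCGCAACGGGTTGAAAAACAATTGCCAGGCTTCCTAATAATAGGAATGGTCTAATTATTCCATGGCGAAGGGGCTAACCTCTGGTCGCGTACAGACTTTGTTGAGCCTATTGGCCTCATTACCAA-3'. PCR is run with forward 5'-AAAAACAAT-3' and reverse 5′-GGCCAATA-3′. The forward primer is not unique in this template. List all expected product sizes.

126 bp, 102 bp

The forward primer AAAAACAAT matches the top strand at positions 3–11, 27–35.
The reverse primer's reverse complement is TATTGGCC, matching at positions 121–128.
Each forward site pairs with the reverse site to give a product ending at position 128: sizes 126, 102 bp.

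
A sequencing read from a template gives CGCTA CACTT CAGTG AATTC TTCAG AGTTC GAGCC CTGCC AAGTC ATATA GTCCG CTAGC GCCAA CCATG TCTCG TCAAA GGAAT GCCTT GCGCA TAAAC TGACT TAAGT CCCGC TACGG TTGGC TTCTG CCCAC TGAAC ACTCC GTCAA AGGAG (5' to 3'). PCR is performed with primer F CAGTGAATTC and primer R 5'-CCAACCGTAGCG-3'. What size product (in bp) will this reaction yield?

114 bp

Forward primer CAGTGAATTC is found on the top strand at positions 11–20.
The reverse primer's reverse complement is CGCTACGGTTGG, which matches the template at positions 113–124.
Product length = (reverse-primer end) − (forward-primer start) + 1 = 124 − 11 + 1 = 114 bp.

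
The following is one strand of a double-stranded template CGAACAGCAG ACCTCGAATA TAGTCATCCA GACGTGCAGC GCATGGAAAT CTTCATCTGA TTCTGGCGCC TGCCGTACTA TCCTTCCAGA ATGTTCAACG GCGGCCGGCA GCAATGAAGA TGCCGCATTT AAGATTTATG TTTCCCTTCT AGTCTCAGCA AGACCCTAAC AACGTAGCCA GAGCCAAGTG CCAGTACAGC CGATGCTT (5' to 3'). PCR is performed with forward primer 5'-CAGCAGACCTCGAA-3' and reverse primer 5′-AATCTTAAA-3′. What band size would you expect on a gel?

132 bp

Forward primer CAGCAGACCTCGAA is found on the top strand at positions 5–18.
Taking the reverse complement of AATCTTAAA gives TTTAAGATT, found at positions 128–136 on the template; the primer anneals here to the top strand with its 3' end pointing upstream.
Amplicon spans positions 5–136: 132 bp.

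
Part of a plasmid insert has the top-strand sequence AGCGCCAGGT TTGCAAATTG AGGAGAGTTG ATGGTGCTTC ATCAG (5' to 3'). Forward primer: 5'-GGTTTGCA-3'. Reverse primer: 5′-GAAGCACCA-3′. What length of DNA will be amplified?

33 bp

Forward primer GGTTTGCA is found on the top strand at positions 8–15.
Reverse complement of the reverse primer: TGGTGCTTC. This occurs on the top strand at positions 32–40.
Amplicon spans positions 8–40: 33 bp.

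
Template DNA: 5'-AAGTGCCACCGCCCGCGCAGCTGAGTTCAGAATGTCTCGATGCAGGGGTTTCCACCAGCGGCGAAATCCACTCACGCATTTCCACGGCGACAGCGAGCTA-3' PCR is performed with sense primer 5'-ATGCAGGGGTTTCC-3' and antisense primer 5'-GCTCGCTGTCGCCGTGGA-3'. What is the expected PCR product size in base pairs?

59 bp

The forward primer matches the template at positions 40–53.
Taking the reverse complement of GCTCGCTGTCGCCGTGGA gives TCCACGGCGACAGCGAGC, found at positions 81–98 on the template; the primer anneals here to the top strand with its 3' end pointing upstream.
The product runs from position 40 to position 98, so its length is 98 − 40 + 1 = 59 bp.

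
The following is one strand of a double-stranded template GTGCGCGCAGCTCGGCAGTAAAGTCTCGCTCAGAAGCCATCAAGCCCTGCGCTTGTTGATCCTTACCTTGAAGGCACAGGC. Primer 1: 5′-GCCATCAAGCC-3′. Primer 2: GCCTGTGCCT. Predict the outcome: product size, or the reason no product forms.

Yes — a 46 bp product.

Primer 1 (GCCATCAAGCC) matches the top strand at positions 36–46; it acts as a forward primer.
Primer 2's reverse complement is AGGCACAGGC, matching the top strand at positions 72–81; it acts as a reverse primer.
The 3' ends face each other across positions 36–81, giving a 46 bp product.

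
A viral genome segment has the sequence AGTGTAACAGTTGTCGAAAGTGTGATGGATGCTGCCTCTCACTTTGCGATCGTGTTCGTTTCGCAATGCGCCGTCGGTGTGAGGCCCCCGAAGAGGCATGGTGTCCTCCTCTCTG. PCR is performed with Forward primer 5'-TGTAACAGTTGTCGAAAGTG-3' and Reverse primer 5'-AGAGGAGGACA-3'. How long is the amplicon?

Forward primer TGTAACAGTTGTCGAAAGTG is found on the top strand at positions 3–22.
Reverse complement of the reverse primer: TGTCCTCCTCT. This occurs on the top strand at positions 102–112.
Product length = (reverse-primer end) − (forward-primer start) + 1 = 112 − 3 + 1 = 110 bp.

110 bp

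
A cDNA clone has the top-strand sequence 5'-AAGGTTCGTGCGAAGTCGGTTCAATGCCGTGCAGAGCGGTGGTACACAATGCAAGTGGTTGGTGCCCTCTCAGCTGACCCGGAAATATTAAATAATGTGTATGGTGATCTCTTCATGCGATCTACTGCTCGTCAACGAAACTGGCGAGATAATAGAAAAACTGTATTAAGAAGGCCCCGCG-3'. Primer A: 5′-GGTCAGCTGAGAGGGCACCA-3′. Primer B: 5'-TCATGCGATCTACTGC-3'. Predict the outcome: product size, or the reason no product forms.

Primer A (GGTCAGCTGAGAGGGCACCA) has reverse complement TGGTGCCCTCTCAGCTGACC, which matches the top strand at positions 60–79; primer A anneals to the top strand there with its 3' end pointing upstream toward position 60.
Primer B (TCATGCGATCTACTGC) matches the top strand directly at positions 113–128; it anneals to the bottom strand with its 3' end pointing downstream toward position 128.
The 3' ends diverge (primer A extends toward position 1, primer B toward position 181), so the primers never converge on a shared product.

No product — the primers' 3' ends point away from each other.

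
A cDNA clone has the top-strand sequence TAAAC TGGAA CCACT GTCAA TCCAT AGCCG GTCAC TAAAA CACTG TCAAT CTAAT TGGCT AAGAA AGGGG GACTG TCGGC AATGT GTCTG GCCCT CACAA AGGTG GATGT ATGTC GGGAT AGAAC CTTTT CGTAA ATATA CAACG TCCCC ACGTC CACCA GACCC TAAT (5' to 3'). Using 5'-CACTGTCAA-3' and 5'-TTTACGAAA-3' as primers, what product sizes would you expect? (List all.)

125 bp, 96 bp

The forward primer CACTGTCAA matches the top strand at positions 12–20, 41–49.
The reverse primer's reverse complement is TTTCGTAAA, matching at positions 128–136.
Each forward site pairs with the reverse site to give a product ending at position 136: sizes 125, 96 bp.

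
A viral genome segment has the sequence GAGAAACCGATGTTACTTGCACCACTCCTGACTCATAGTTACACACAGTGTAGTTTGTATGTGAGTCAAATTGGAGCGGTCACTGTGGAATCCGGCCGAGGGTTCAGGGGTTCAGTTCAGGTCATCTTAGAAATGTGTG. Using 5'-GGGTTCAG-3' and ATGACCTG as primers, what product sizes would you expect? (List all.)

The forward primer GGGTTCAG matches the top strand at positions 100–107, 108–115.
The reverse primer's reverse complement is CAGGTCAT, matching at positions 118–125.
Each forward site pairs with the reverse site to give a product ending at position 125: sizes 26, 18 bp.

26 bp, 18 bp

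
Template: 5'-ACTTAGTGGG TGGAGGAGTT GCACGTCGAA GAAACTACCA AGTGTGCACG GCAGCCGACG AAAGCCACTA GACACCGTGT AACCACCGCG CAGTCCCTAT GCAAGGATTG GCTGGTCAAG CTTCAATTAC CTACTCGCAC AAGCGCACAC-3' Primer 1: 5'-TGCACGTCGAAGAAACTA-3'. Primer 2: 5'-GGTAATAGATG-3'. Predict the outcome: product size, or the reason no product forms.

No product — primer 2 has no binding site in the template.

Primer 2 (GGTAATAGATG) does not match the top strand, and its reverse complement CATCTATTACC does not match either.
With no annealing site for primer 2, no amplification occurs.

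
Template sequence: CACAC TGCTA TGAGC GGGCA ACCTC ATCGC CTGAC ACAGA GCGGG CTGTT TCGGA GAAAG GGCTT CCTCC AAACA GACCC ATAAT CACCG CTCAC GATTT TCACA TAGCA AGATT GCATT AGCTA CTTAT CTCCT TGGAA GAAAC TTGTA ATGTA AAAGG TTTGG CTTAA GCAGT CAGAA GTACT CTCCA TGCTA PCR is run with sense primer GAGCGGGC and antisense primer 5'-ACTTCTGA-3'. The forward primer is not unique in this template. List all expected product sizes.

The forward primer GAGCGGGC matches the top strand at positions 12–19, 39–46.
The reverse primer's reverse complement is TCAGAAGT, matching at positions 175–182.
Each forward site pairs with the reverse site to give a product ending at position 182: sizes 171, 144 bp.

171 bp, 144 bp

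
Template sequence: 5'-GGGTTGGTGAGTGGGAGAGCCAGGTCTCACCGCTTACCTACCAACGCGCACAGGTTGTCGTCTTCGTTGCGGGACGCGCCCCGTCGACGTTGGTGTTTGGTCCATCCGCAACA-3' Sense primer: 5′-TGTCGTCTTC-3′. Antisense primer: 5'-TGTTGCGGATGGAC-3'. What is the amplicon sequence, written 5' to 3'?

5'-TGTCGTCTTCGTTGCGGGACGCGCCCCGTCGACGTTGGTGTTTGGTCCATCCGCAACA-3'

Forward primer TGTCGTCTTC is found on the top strand at positions 56–65.
Reverse complement of the reverse primer: GTCCATCCGCAACA. This occurs on the top strand at positions 100–113.
The product is the template from position 56 through 113 (58 bp).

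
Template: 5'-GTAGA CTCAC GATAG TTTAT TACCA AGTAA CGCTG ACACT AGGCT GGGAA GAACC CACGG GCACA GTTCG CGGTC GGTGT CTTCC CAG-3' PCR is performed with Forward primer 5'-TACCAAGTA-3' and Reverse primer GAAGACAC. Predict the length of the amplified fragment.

64 bp

Forward primer TACCAAGTA is found on the top strand at positions 21–29.
The reverse primer's reverse complement is GTGTCTTC, which matches the template at positions 77–84.
Amplicon spans positions 21–84: 64 bp.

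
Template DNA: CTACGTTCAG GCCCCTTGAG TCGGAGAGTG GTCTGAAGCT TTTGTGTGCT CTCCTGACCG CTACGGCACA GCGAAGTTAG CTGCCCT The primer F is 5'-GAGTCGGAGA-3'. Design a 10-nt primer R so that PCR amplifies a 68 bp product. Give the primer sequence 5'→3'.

The forward primer binds at positions 18–27, so a 68 bp product ends at position 18 + 68 − 1 = 85.
The reverse primer anneals to the top strand over positions 76–85, i.e. to GTTAGCTGCC.
Its sequence written 5'→3' is the reverse complement: GGCAGCTAAC.

5'-GGCAGCTAAC-3'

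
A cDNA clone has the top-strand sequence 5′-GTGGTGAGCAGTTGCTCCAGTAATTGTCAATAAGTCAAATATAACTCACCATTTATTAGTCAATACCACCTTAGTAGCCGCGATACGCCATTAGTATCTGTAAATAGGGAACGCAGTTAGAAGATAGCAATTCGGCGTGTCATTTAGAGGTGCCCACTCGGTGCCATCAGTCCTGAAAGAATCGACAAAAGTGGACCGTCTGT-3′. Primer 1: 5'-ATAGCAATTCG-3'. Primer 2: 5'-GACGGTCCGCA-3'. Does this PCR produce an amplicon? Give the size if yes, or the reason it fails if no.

No product — primer 2 has no binding site in the template.

Primer 2 (GACGGTCCGCA) does not match the top strand, and its reverse complement TGCGGACCGTC does not match either.
With no annealing site for primer 2, no amplification occurs.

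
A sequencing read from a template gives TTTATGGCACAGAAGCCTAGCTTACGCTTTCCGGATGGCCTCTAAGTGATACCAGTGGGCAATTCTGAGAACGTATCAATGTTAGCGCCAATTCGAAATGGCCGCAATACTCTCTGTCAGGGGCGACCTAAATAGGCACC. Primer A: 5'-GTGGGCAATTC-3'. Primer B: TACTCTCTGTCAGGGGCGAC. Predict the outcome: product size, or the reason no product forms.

Primer A (GTGGGCAATTC) matches the top strand at positions 55–65 (3' end points downstream).
Primer B (TACTCTCTGTCAGGGGCGAC) also matches the top strand directly, at positions 108–127 — its reverse complement GTCGCCCCTGACAGAGAGTA is not present.
Both primers anneal to the bottom strand with 3' ends pointing the same way, so neither can prime synthesis back toward the other.

No product — both primers anneal to the same strand and extend in the same direction.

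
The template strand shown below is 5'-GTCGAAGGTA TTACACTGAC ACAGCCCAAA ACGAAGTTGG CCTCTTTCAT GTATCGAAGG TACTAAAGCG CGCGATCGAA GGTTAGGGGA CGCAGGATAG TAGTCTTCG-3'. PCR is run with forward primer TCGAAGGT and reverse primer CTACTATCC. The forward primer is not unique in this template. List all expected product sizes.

The forward primer TCGAAGGT matches the top strand at positions 2–9, 54–61, 76–83.
The reverse primer's reverse complement is GGATAGTAG, matching at positions 95–103.
Each forward site pairs with the reverse site to give a product ending at position 103: sizes 102, 50, 28 bp.

102 bp, 50 bp, 28 bp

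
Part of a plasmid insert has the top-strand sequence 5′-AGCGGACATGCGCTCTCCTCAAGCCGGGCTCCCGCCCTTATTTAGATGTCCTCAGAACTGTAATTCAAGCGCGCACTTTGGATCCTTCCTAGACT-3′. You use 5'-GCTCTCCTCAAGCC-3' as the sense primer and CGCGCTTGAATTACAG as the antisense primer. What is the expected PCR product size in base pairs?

62 bp

The forward primer matches the template at positions 12–25.
Taking the reverse complement of CGCGCTTGAATTACAG gives CTGTAATTCAAGCGCG, found at positions 58–73 on the template; the primer anneals here to the top strand with its 3' end pointing upstream.
Product length = (reverse-primer end) − (forward-primer start) + 1 = 73 − 12 + 1 = 62 bp.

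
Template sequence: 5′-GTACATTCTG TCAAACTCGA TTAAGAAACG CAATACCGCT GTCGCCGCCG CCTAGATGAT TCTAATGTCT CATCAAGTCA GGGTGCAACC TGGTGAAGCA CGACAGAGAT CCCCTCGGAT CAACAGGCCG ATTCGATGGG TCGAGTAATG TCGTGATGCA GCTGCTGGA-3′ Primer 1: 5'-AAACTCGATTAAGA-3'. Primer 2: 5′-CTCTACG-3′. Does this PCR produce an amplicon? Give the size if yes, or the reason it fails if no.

Primer 2 (CTCTACG) does not match the top strand, and its reverse complement CGTAGAG does not match either.
With no annealing site for primer 2, no amplification occurs.

No product — primer 2 has no binding site in the template.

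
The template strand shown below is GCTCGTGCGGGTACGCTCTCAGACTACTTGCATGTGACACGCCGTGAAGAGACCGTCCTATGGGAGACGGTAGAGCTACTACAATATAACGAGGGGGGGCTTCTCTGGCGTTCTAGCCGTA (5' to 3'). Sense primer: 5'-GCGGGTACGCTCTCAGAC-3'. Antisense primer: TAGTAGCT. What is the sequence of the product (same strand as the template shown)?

5'-GCGGGTACGCTCTCAGACTACTTGCATGTGACACGCCGTGAAGAGACCGTCCTATGGGAGACGGTAGAGCTACTA-3'

The forward primer matches the template at positions 7–24.
Taking the reverse complement of TAGTAGCT gives AGCTACTA, found at positions 74–81 on the template; the primer anneals here to the top strand with its 3' end pointing upstream.
The product is the template from position 7 through 81 (75 bp).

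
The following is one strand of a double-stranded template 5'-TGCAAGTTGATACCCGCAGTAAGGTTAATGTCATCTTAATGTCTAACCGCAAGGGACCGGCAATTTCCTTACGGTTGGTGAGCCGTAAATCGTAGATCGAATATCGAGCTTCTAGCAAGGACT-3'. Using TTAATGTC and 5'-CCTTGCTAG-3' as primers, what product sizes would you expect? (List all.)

96 bp, 85 bp

The forward primer TTAATGTC matches the top strand at positions 25–32, 36–43.
The reverse primer's reverse complement is CTAGCAAGG, matching at positions 112–120.
Each forward site pairs with the reverse site to give a product ending at position 120: sizes 96, 85 bp.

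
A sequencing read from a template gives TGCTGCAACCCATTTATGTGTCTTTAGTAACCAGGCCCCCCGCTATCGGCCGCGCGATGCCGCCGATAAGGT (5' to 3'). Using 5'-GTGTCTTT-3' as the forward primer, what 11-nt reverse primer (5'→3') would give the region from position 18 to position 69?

5'-TTATCGGCGGC-3'

The product's 3' end on the top strand is position 69.
The reverse primer anneals to the top strand over positions 59–69, i.e. to GCCGCCGATAA.
Its sequence written 5'→3' is the reverse complement: TTATCGGCGGC.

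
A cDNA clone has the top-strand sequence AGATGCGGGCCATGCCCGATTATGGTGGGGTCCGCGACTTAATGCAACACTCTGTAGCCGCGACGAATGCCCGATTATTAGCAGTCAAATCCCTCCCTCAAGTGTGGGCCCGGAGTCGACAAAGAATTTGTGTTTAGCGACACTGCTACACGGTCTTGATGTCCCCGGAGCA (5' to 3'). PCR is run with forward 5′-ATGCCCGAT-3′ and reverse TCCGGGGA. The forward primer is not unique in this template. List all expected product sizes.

The forward primer ATGCCCGAT matches the top strand at positions 12–20, 67–75.
The reverse primer's reverse complement is TCCCCGGA, matching at positions 162–169.
Each forward site pairs with the reverse site to give a product ending at position 169: sizes 158, 103 bp.

158 bp, 103 bp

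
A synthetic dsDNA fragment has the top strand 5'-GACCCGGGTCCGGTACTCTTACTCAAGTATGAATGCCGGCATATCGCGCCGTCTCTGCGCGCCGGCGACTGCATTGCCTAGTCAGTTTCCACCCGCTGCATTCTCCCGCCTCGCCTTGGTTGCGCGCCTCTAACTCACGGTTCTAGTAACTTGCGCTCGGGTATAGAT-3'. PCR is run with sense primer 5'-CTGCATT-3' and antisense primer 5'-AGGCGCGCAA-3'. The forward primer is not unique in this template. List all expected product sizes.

The forward primer CTGCATT matches the top strand at positions 69–75, 96–102.
The reverse primer's reverse complement is TTGCGCGCCT, matching at positions 120–129.
Each forward site pairs with the reverse site to give a product ending at position 129: sizes 61, 34 bp.

61 bp, 34 bp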